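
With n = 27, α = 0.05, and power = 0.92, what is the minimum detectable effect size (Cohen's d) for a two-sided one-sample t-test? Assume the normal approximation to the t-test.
d ≈ 0.65

Minimum detectable effect (one-sample t-test, normal approximation):
d = (z_{α/2} + z_β) / √n
d = (1.960 + 1.405) / √27
d = 3.365 / 5.196
d ≈ 0.65

By Cohen's convention (0.2 small / 0.5 medium / 0.8 large): medium effect.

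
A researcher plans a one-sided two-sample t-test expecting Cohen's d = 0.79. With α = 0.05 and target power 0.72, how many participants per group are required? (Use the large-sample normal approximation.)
n = 16 per group

Sample size formula (two-sample t-test, normal approximation):
n = 2 · ((z_α + z_β) / d)²

z_α = 1.645 (for α = 0.05, one-sided)
z_β = 0.583 (for power = 0.72)
d = 0.79

n = 2 · ((1.645 + 0.583) / 0.79)²
n = 2 · (2.820)²
n ≈ 15.90
Round up to the next whole number: n = 16 per group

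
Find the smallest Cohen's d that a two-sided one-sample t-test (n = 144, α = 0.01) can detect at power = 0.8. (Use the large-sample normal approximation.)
d ≈ 0.28

Minimum detectable effect (one-sample t-test, normal approximation):
d = (z_{α/2} + z_β) / √n
d = (2.576 + 0.842) / √144
d = 3.417 / 12.000
d ≈ 0.28

By Cohen's convention (0.2 small / 0.5 medium / 0.8 large): small effect.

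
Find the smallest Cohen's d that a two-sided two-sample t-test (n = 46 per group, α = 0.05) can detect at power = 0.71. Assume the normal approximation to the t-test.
d ≈ 0.52

Minimum detectable effect (two-sample t-test, normal approximation):
d = (z_{α/2} + z_β) / √(n/2)
d = (1.960 + 0.553) / √(46/2)
d = 2.513 / 4.796
d ≈ 0.52

By Cohen's convention (0.2 small / 0.5 medium / 0.8 large): medium effect.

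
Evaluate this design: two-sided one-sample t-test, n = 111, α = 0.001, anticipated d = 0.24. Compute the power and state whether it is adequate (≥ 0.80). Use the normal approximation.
Power ≈ 0.22; the study is underpowered (power < 0.80)

Power calculation (one-sample t-test, normal approximation):
z_β = d · √n - z_{α/2}
z_β = 0.24 · √111 - 3.291
z_β = 0.24 · 10.536 - 3.291
z_β = -0.762

Power = Φ(z_β) = Φ(-0.762) ≈ 0.223

Effect size d = 0.24 is small by Cohen's convention (0.2/0.5/0.8).

Threshold: power ≥ 0.80 is conventionally adequate.
Power ≈ 0.22 → the study is underpowered (power < 0.80).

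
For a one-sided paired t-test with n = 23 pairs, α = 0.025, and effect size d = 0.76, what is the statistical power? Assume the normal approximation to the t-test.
Power ≈ 0.95

Power calculation (paired t-test, normal approximation):
z_β = d · √n - z_α
z_β = 0.76 · √23 - 1.960
z_β = 0.76 · 4.796 - 1.960
z_β = 1.685

Power = Φ(z_β) = Φ(1.685) ≈ 0.954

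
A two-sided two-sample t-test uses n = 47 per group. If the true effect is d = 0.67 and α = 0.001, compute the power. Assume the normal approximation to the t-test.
Power ≈ 0.48

Power calculation (two-sample t-test, normal approximation):
z_β = d · √(n/2) - z_{α/2}
z_β = 0.67 · √(47/2) - 3.291
z_β = 0.67 · 4.848 - 3.291
z_β = -0.043

Power = Φ(z_β) = Φ(-0.043) ≈ 0.483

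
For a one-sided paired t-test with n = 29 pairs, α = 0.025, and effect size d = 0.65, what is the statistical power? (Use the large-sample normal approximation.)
Power ≈ 0.94

Power calculation (paired t-test, normal approximation):
z_β = d · √n - z_α
z_β = 0.65 · √29 - 1.960
z_β = 0.65 · 5.385 - 1.960
z_β = 1.540

Power = Φ(z_β) = Φ(1.540) ≈ 0.938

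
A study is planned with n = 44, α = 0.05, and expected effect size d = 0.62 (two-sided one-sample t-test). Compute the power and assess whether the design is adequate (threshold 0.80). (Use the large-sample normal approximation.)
Power ≈ 0.98; the study is adequately powered (power ≥ 0.80)

Power calculation (one-sample t-test, normal approximation):
z_β = d · √n - z_{α/2}
z_β = 0.62 · √44 - 1.960
z_β = 0.62 · 6.633 - 1.960
z_β = 2.153

Power = Φ(z_β) = Φ(2.153) ≈ 0.984

Effect size d = 0.62 is medium by Cohen's convention (0.2/0.5/0.8).

Threshold: power ≥ 0.80 is conventionally adequate.
Power ≈ 0.98 → the study is adequately powered (power ≥ 0.80).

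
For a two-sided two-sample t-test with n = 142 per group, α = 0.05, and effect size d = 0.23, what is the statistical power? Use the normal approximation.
Power ≈ 0.49

Power calculation (two-sample t-test, normal approximation):
z_β = d · √(n/2) - z_{α/2}
z_β = 0.23 · √(142/2) - 1.960
z_β = 0.23 · 8.426 - 1.960
z_β = -0.022

Power = Φ(z_β) = Φ(-0.022) ≈ 0.491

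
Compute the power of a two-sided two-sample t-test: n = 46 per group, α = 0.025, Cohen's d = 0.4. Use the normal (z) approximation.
Power ≈ 0.37

Power calculation (two-sample t-test, normal approximation):
z_β = d · √(n/2) - z_{α/2}
z_β = 0.4 · √(46/2) - 2.241
z_β = 0.4 · 4.796 - 2.241
z_β = -0.323

Power = Φ(z_β) = Φ(-0.323) ≈ 0.373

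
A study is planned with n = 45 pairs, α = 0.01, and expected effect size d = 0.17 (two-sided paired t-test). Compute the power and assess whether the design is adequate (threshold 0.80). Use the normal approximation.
Power ≈ 0.08; the study is underpowered (power < 0.80)

Power calculation (paired t-test, normal approximation):
z_β = d · √n - z_{α/2}
z_β = 0.17 · √45 - 2.576
z_β = 0.17 · 6.708 - 2.576
z_β = -1.435

Power = Φ(z_β) = Φ(-1.435) ≈ 0.076

Effect size d = 0.17 is very small by Cohen's convention (0.2/0.5/0.8).

Threshold: power ≥ 0.80 is conventionally adequate.
Power ≈ 0.08 → the study is underpowered (power < 0.80).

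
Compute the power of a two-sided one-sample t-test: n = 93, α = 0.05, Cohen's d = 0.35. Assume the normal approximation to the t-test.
Power ≈ 0.92

Power calculation (one-sample t-test, normal approximation):
z_β = d · √n - z_{α/2}
z_β = 0.35 · √93 - 1.960
z_β = 0.35 · 9.644 - 1.960
z_β = 1.415

Power = Φ(z_β) = Φ(1.415) ≈ 0.922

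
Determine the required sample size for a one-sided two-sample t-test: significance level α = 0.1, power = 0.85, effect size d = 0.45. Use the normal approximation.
n = 54 per group

Sample size formula (two-sample t-test, normal approximation):
n = 2 · ((z_α + z_β) / d)²

z_α = 1.282 (for α = 0.1, one-sided)
z_β = 1.036 (for power = 0.85)
d = 0.45

n = 2 · ((1.282 + 1.036) / 0.45)²
n = 2 · (5.151)²
n ≈ 53.07
Round up to the next whole number: n = 54 per group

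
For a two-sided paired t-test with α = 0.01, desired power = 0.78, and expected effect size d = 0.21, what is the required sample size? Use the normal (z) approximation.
n = 255 pairs

Sample size formula (paired t-test, normal approximation):
n = ((z_{α/2} + z_β) / d)²

z_{α/2} = 2.576 (for α = 0.01, two-sided)
z_β = 0.772 (for power = 0.78)
d = 0.21

n = ((2.576 + 0.772) / 0.21)²
n = (15.943)²
n ≈ 254.18
Round up to the next whole number: n = 255 pairs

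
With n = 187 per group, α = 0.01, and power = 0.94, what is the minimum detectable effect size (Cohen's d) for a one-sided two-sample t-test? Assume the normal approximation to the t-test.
d ≈ 0.40

Minimum detectable effect (two-sample t-test, normal approximation):
d = (z_α + z_β) / √(n/2)
d = (2.326 + 1.555) / √(187/2)
d = 3.881 / 9.670
d ≈ 0.40

By Cohen's convention (0.2 small / 0.5 medium / 0.8 large): small effect.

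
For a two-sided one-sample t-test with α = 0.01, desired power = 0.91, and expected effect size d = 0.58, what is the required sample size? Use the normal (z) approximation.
n = 46

Sample size formula (one-sample t-test, normal approximation):
n = ((z_{α/2} + z_β) / d)²

z_{α/2} = 2.576 (for α = 0.01, two-sided)
z_β = 1.341 (for power = 0.91)
d = 0.58

n = ((2.576 + 1.341) / 0.58)²
n = (6.753)²
n ≈ 45.60
Round up to the next whole number: n = 46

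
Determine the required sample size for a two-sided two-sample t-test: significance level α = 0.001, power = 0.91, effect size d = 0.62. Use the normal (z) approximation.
n = 112 per group

Sample size formula (two-sample t-test, normal approximation):
n = 2 · ((z_{α/2} + z_β) / d)²

z_{α/2} = 3.291 (for α = 0.001, two-sided)
z_β = 1.341 (for power = 0.91)
d = 0.62

n = 2 · ((3.291 + 1.341) / 0.62)²
n = 2 · (7.471)²
n ≈ 111.63
Round up to the next whole number: n = 112 per group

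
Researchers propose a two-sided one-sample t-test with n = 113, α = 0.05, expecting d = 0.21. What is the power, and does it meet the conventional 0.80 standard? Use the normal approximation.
Power ≈ 0.61; the study is underpowered (power < 0.80)

Power calculation (one-sample t-test, normal approximation):
z_β = d · √n - z_{α/2}
z_β = 0.21 · √113 - 1.960
z_β = 0.21 · 10.630 - 1.960
z_β = 0.272

Power = Φ(z_β) = Φ(0.272) ≈ 0.607

Effect size d = 0.21 is small by Cohen's convention (0.2/0.5/0.8).

Threshold: power ≥ 0.80 is conventionally adequate.
Power ≈ 0.61 → the study is underpowered (power < 0.80).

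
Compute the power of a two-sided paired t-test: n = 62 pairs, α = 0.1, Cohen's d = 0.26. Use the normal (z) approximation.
Power ≈ 0.66

Power calculation (paired t-test, normal approximation):
z_β = d · √n - z_{α/2}
z_β = 0.26 · √62 - 1.645
z_β = 0.26 · 7.874 - 1.645
z_β = 0.402

Power = Φ(z_β) = Φ(0.402) ≈ 0.656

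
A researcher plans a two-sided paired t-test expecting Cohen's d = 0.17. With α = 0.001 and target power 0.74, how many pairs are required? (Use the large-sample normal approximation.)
n = 536 pairs

Sample size formula (paired t-test, normal approximation):
n = ((z_{α/2} + z_β) / d)²

z_{α/2} = 3.291 (for α = 0.001, two-sided)
z_β = 0.643 (for power = 0.74)
d = 0.17

n = ((3.291 + 0.643) / 0.17)²
n = (23.141)²
n ≈ 535.51
Round up to the next whole number: n = 536 pairs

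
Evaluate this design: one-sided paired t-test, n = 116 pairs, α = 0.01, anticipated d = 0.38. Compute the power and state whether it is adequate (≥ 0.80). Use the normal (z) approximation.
Power ≈ 0.96; the study is adequately powered (power ≥ 0.80)

Power calculation (paired t-test, normal approximation):
z_β = d · √n - z_α
z_β = 0.38 · √116 - 2.326
z_β = 0.38 · 10.770 - 2.326
z_β = 1.766

Power = Φ(z_β) = Φ(1.766) ≈ 0.961

Effect size d = 0.38 is small by Cohen's convention (0.2/0.5/0.8).

Threshold: power ≥ 0.80 is conventionally adequate.
Power ≈ 0.96 → the study is adequately powered (power ≥ 0.80).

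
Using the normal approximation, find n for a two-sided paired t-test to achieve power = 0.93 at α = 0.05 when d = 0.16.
n = 462 pairs

Sample size formula (paired t-test, normal approximation):
n = ((z_{α/2} + z_β) / d)²

z_{α/2} = 1.960 (for α = 0.05, two-sided)
z_β = 1.476 (for power = 0.93)
d = 0.16

n = ((1.960 + 1.476) / 0.16)²
n = (21.475)²
n ≈ 461.18
Round up to the next whole number: n = 462 pairs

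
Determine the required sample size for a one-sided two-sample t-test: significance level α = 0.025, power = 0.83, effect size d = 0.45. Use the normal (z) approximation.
n = 84 per group

Sample size formula (two-sample t-test, normal approximation):
n = 2 · ((z_α + z_β) / d)²

z_α = 1.960 (for α = 0.025, one-sided)
z_β = 0.954 (for power = 0.83)
d = 0.45

n = 2 · ((1.960 + 0.954) / 0.45)²
n = 2 · (6.476)²
n ≈ 83.88
Round up to the next whole number: n = 84 per group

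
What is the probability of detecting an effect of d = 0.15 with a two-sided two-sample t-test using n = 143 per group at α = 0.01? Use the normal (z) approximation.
Power ≈ 0.10

Power calculation (two-sample t-test, normal approximation):
z_β = d · √(n/2) - z_{α/2}
z_β = 0.15 · √(143/2) - 2.576
z_β = 0.15 · 8.456 - 2.576
z_β = -1.307

Power = Φ(z_β) = Φ(-1.307) ≈ 0.096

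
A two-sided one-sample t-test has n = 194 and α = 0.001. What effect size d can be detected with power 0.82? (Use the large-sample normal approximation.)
d ≈ 0.30

Minimum detectable effect (one-sample t-test, normal approximation):
d = (z_{α/2} + z_β) / √n
d = (3.291 + 0.915) / √194
d = 4.206 / 13.928
d ≈ 0.30

By Cohen's convention (0.2 small / 0.5 medium / 0.8 large): small effect.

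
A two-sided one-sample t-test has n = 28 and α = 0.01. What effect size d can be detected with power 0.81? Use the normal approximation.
d ≈ 0.65

Minimum detectable effect (one-sample t-test, normal approximation):
d = (z_{α/2} + z_β) / √n
d = (2.576 + 0.878) / √28
d = 3.454 / 5.292
d ≈ 0.65

By Cohen's convention (0.2 small / 0.5 medium / 0.8 large): medium effect.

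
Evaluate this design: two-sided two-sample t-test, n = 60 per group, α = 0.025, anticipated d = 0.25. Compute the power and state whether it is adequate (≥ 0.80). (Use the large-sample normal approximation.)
Power ≈ 0.19; the study is underpowered (power < 0.80)

Power calculation (two-sample t-test, normal approximation):
z_β = d · √(n/2) - z_{α/2}
z_β = 0.25 · √(60/2) - 2.241
z_β = 0.25 · 5.477 - 2.241
z_β = -0.872

Power = Φ(z_β) = Φ(-0.872) ≈ 0.192

Effect size d = 0.25 is small by Cohen's convention (0.2/0.5/0.8).

Threshold: power ≥ 0.80 is conventionally adequate.
Power ≈ 0.19 → the study is underpowered (power < 0.80).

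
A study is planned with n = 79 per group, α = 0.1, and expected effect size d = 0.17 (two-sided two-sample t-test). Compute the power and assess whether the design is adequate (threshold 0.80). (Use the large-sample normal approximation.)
Power ≈ 0.28; the study is underpowered (power < 0.80)

Power calculation (two-sample t-test, normal approximation):
z_β = d · √(n/2) - z_{α/2}
z_β = 0.17 · √(79/2) - 1.645
z_β = 0.17 · 6.285 - 1.645
z_β = -0.576

Power = Φ(z_β) = Φ(-0.576) ≈ 0.282

Effect size d = 0.17 is very small by Cohen's convention (0.2/0.5/0.8).

Threshold: power ≥ 0.80 is conventionally adequate.
Power ≈ 0.28 → the study is underpowered (power < 0.80).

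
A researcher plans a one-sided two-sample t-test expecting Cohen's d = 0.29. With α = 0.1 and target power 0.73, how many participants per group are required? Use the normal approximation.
n = 86 per group

Sample size formula (two-sample t-test, normal approximation):
n = 2 · ((z_α + z_β) / d)²

z_α = 1.282 (for α = 0.1, one-sided)
z_β = 0.613 (for power = 0.73)
d = 0.29

n = 2 · ((1.282 + 0.613) / 0.29)²
n = 2 · (6.534)²
n ≈ 85.39
Round up to the next whole number: n = 86 per group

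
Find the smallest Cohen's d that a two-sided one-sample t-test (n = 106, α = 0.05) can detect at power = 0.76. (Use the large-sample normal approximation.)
d ≈ 0.26

Minimum detectable effect (one-sample t-test, normal approximation):
d = (z_{α/2} + z_β) / √n
d = (1.960 + 0.706) / √106
d = 2.666 / 10.296
d ≈ 0.26

By Cohen's convention (0.2 small / 0.5 medium / 0.8 large): small effect.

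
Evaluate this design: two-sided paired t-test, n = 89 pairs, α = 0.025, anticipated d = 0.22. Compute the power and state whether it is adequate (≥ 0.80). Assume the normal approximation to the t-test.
Power ≈ 0.43; the study is underpowered (power < 0.80)

Power calculation (paired t-test, normal approximation):
z_β = d · √n - z_{α/2}
z_β = 0.22 · √89 - 2.241
z_β = 0.22 · 9.434 - 2.241
z_β = -0.166

Power = Φ(z_β) = Φ(-0.166) ≈ 0.434

Effect size d = 0.22 is small by Cohen's convention (0.2/0.5/0.8).

Threshold: power ≥ 0.80 is conventionally adequate.
Power ≈ 0.43 → the study is underpowered (power < 0.80).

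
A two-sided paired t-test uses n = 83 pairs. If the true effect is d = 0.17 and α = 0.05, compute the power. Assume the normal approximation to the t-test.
Power ≈ 0.34

Power calculation (paired t-test, normal approximation):
z_β = d · √n - z_{α/2}
z_β = 0.17 · √83 - 1.960
z_β = 0.17 · 9.110 - 1.960
z_β = -0.411

Power = Φ(z_β) = Φ(-0.411) ≈ 0.340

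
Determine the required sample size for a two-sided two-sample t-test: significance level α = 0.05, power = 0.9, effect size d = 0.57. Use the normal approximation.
n = 65 per group

Sample size formula (two-sample t-test, normal approximation):
n = 2 · ((z_{α/2} + z_β) / d)²

z_{α/2} = 1.960 (for α = 0.05, two-sided)
z_β = 1.282 (for power = 0.9)
d = 0.57

n = 2 · ((1.960 + 1.282) / 0.57)²
n = 2 · (5.688)²
n ≈ 64.71
Round up to the next whole number: n = 65 per group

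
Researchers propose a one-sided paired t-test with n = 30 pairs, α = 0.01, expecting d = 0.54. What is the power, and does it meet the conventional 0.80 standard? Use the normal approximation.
Power ≈ 0.74; the study is underpowered (power < 0.80)

Power calculation (paired t-test, normal approximation):
z_β = d · √n - z_α
z_β = 0.54 · √30 - 2.326
z_β = 0.54 · 5.477 - 2.326
z_β = 0.631

Power = Φ(z_β) = Φ(0.631) ≈ 0.736

Effect size d = 0.54 is medium by Cohen's convention (0.2/0.5/0.8).

Threshold: power ≥ 0.80 is conventionally adequate.
Power ≈ 0.74 → the study is underpowered (power < 0.80).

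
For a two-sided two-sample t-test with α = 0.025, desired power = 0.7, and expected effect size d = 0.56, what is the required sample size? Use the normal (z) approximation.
n = 49 per group

Sample size formula (two-sample t-test, normal approximation):
n = 2 · ((z_{α/2} + z_β) / d)²

z_{α/2} = 2.241 (for α = 0.025, two-sided)
z_β = 0.524 (for power = 0.7)
d = 0.56

n = 2 · ((2.241 + 0.524) / 0.56)²
n = 2 · (4.938)²
n ≈ 48.77
Round up to the next whole number: n = 49 per group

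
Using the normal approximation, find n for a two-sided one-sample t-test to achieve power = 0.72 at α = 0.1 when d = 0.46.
n = 24

Sample size formula (one-sample t-test, normal approximation):
n = ((z_{α/2} + z_β) / d)²

z_{α/2} = 1.645 (for α = 0.1, two-sided)
z_β = 0.583 (for power = 0.72)
d = 0.46

n = ((1.645 + 0.583) / 0.46)²
n = (4.843)²
n ≈ 23.45
Round up to the next whole number: n = 24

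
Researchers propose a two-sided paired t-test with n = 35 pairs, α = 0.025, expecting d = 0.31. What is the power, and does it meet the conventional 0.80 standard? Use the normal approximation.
Power ≈ 0.34; the study is underpowered (power < 0.80)

Power calculation (paired t-test, normal approximation):
z_β = d · √n - z_{α/2}
z_β = 0.31 · √35 - 2.241
z_β = 0.31 · 5.916 - 2.241
z_β = -0.407

Power = Φ(z_β) = Φ(-0.407) ≈ 0.342

Effect size d = 0.31 is small by Cohen's convention (0.2/0.5/0.8).

Threshold: power ≥ 0.80 is conventionally adequate.
Power ≈ 0.34 → the study is underpowered (power < 0.80).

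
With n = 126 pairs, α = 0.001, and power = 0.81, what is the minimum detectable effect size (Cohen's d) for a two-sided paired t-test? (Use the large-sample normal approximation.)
d ≈ 0.37

Minimum detectable effect (paired t-test, normal approximation):
d = (z_{α/2} + z_β) / √n
d = (3.291 + 0.878) / √126
d = 4.168 / 11.225
d ≈ 0.37

By Cohen's convention (0.2 small / 0.5 medium / 0.8 large): small effect.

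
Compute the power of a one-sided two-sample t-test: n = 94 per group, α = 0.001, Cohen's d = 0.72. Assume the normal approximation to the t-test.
Power ≈ 0.97

Power calculation (two-sample t-test, normal approximation):
z_β = d · √(n/2) - z_α
z_β = 0.72 · √(94/2) - 3.090
z_β = 0.72 · 6.856 - 3.090
z_β = 1.846

Power = Φ(z_β) = Φ(1.846) ≈ 0.968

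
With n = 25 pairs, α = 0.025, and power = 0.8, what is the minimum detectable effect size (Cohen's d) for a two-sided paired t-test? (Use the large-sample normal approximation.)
d ≈ 0.62

Minimum detectable effect (paired t-test, normal approximation):
d = (z_{α/2} + z_β) / √n
d = (2.241 + 0.842) / √25
d = 3.083 / 5.000
d ≈ 0.62

By Cohen's convention (0.2 small / 0.5 medium / 0.8 large): medium effect.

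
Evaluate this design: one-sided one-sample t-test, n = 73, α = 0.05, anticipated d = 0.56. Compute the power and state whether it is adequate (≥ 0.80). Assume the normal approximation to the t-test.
Power ≈ 1.00; the study is adequately powered (power ≥ 0.80)

Power calculation (one-sample t-test, normal approximation):
z_β = d · √n - z_α
z_β = 0.56 · √73 - 1.645
z_β = 0.56 · 8.544 - 1.645
z_β = 3.140

Power = Φ(z_β) = Φ(3.140) ≈ 0.999

Effect size d = 0.56 is medium by Cohen's convention (0.2/0.5/0.8).

Threshold: power ≥ 0.80 is conventionally adequate.
Power ≈ 1.00 → the study is adequately powered (power ≥ 0.80).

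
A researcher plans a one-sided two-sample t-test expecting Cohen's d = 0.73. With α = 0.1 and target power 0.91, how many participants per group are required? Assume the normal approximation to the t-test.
n = 26 per group

Sample size formula (two-sample t-test, normal approximation):
n = 2 · ((z_α + z_β) / d)²

z_α = 1.282 (for α = 0.1, one-sided)
z_β = 1.341 (for power = 0.91)
d = 0.73

n = 2 · ((1.282 + 1.341) / 0.73)²
n = 2 · (3.593)²
n ≈ 25.82
Round up to the next whole number: n = 26 per group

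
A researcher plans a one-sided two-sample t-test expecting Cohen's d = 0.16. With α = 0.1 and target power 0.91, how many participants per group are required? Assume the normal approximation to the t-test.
n = 538 per group

Sample size formula (two-sample t-test, normal approximation):
n = 2 · ((z_α + z_β) / d)²

z_α = 1.282 (for α = 0.1, one-sided)
z_β = 1.341 (for power = 0.91)
d = 0.16

n = 2 · ((1.282 + 1.341) / 0.16)²
n = 2 · (16.394)²
n ≈ 537.53
Round up to the next whole number: n = 538 per group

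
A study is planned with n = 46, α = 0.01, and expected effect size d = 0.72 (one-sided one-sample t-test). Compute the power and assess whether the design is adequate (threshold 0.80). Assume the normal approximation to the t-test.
Power ≈ 0.99; the study is adequately powered (power ≥ 0.80)

Power calculation (one-sample t-test, normal approximation):
z_β = d · √n - z_α
z_β = 0.72 · √46 - 2.326
z_β = 0.72 · 6.782 - 2.326
z_β = 2.557

Power = Φ(z_β) = Φ(2.557) ≈ 0.995

Effect size d = 0.72 is medium by Cohen's convention (0.2/0.5/0.8).

Threshold: power ≥ 0.80 is conventionally adequate.
Power ≈ 0.99 → the study is adequately powered (power ≥ 0.80).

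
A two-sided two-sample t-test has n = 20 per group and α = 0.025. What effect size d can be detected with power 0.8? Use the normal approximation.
d ≈ 0.97

Minimum detectable effect (two-sample t-test, normal approximation):
d = (z_{α/2} + z_β) / √(n/2)
d = (2.241 + 0.842) / √(20/2)
d = 3.083 / 3.162
d ≈ 0.97

By Cohen's convention (0.2 small / 0.5 medium / 0.8 large): large effect.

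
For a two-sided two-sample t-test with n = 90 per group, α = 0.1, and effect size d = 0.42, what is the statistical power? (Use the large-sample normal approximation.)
Power ≈ 0.88

Power calculation (two-sample t-test, normal approximation):
z_β = d · √(n/2) - z_{α/2}
z_β = 0.42 · √(90/2) - 1.645
z_β = 0.42 · 6.708 - 1.645
z_β = 1.173

Power = Φ(z_β) = Φ(1.173) ≈ 0.880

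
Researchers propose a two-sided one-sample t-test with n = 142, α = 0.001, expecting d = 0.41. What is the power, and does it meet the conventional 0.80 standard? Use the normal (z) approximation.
Power ≈ 0.94; the study is adequately powered (power ≥ 0.80)

Power calculation (one-sample t-test, normal approximation):
z_β = d · √n - z_{α/2}
z_β = 0.41 · √142 - 3.291
z_β = 0.41 · 11.916 - 3.291
z_β = 1.595

Power = Φ(z_β) = Φ(1.595) ≈ 0.945

Effect size d = 0.41 is small by Cohen's convention (0.2/0.5/0.8).

Threshold: power ≥ 0.80 is conventionally adequate.
Power ≈ 0.94 → the study is adequately powered (power ≥ 0.80).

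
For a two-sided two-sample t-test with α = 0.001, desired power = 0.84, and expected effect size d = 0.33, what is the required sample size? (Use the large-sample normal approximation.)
n = 338 per group

Sample size formula (two-sample t-test, normal approximation):
n = 2 · ((z_{α/2} + z_β) / d)²

z_{α/2} = 3.291 (for α = 0.001, two-sided)
z_β = 0.994 (for power = 0.84)
d = 0.33

n = 2 · ((3.291 + 0.994) / 0.33)²
n = 2 · (12.985)²
n ≈ 337.22
Round up to the next whole number: n = 338 per group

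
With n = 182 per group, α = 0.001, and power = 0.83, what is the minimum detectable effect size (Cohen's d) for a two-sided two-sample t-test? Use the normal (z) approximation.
d ≈ 0.44

Minimum detectable effect (two-sample t-test, normal approximation):
d = (z_{α/2} + z_β) / √(n/2)
d = (3.291 + 0.954) / √(182/2)
d = 4.245 / 9.539
d ≈ 0.44

By Cohen's convention (0.2 small / 0.5 medium / 0.8 large): small effect.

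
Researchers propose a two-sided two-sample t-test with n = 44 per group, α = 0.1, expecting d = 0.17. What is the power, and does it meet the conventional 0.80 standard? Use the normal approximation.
Power ≈ 0.20; the study is underpowered (power < 0.80)

Power calculation (two-sample t-test, normal approximation):
z_β = d · √(n/2) - z_{α/2}
z_β = 0.17 · √(44/2) - 1.645
z_β = 0.17 · 4.690 - 1.645
z_β = -0.847

Power = Φ(z_β) = Φ(-0.847) ≈ 0.198

Effect size d = 0.17 is very small by Cohen's convention (0.2/0.5/0.8).

Threshold: power ≥ 0.80 is conventionally adequate.
Power ≈ 0.20 → the study is underpowered (power < 0.80).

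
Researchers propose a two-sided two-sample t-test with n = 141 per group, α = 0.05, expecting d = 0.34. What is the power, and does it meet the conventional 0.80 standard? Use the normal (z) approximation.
Power ≈ 0.81; the study is adequately powered (power ≥ 0.80)

Power calculation (two-sample t-test, normal approximation):
z_β = d · √(n/2) - z_{α/2}
z_β = 0.34 · √(141/2) - 1.960
z_β = 0.34 · 8.396 - 1.960
z_β = 0.895

Power = Φ(z_β) = Φ(0.895) ≈ 0.815

Effect size d = 0.34 is small by Cohen's convention (0.2/0.5/0.8).

Threshold: power ≥ 0.80 is conventionally adequate.
Power ≈ 0.81 → the study is adequately powered (power ≥ 0.80).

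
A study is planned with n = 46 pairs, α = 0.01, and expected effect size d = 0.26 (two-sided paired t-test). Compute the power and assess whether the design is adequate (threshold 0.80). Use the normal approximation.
Power ≈ 0.21; the study is underpowered (power < 0.80)

Power calculation (paired t-test, normal approximation):
z_β = d · √n - z_{α/2}
z_β = 0.26 · √46 - 2.576
z_β = 0.26 · 6.782 - 2.576
z_β = -0.812

Power = Φ(z_β) = Φ(-0.812) ≈ 0.208

Effect size d = 0.26 is small by Cohen's convention (0.2/0.5/0.8).

Threshold: power ≥ 0.80 is conventionally adequate.
Power ≈ 0.21 → the study is underpowered (power < 0.80).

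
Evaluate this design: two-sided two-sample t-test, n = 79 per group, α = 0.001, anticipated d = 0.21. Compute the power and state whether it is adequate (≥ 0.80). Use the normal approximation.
Power ≈ 0.02; the study is underpowered (power < 0.80)

Power calculation (two-sample t-test, normal approximation):
z_β = d · √(n/2) - z_{α/2}
z_β = 0.21 · √(79/2) - 3.291
z_β = 0.21 · 6.285 - 3.291
z_β = -1.971

Power = Φ(z_β) = Φ(-1.971) ≈ 0.024

Effect size d = 0.21 is small by Cohen's convention (0.2/0.5/0.8).

Threshold: power ≥ 0.80 is conventionally adequate.
Power ≈ 0.02 → the study is underpowered (power < 0.80).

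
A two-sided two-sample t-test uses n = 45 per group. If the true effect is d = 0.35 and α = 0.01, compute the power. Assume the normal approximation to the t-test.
Power ≈ 0.18

Power calculation (two-sample t-test, normal approximation):
z_β = d · √(n/2) - z_{α/2}
z_β = 0.35 · √(45/2) - 2.576
z_β = 0.35 · 4.743 - 2.576
z_β = -0.916

Power = Φ(z_β) = Φ(-0.916) ≈ 0.180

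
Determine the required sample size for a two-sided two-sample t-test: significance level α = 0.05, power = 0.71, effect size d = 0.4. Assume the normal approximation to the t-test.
n = 79 per group

Sample size formula (two-sample t-test, normal approximation):
n = 2 · ((z_{α/2} + z_β) / d)²

z_{α/2} = 1.960 (for α = 0.05, two-sided)
z_β = 0.553 (for power = 0.71)
d = 0.4

n = 2 · ((1.960 + 0.553) / 0.4)²
n = 2 · (6.283)²
n ≈ 78.95
Round up to the next whole number: n = 79 per group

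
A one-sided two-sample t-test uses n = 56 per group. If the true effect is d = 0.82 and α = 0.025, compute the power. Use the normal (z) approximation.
Power ≈ 0.99

Power calculation (two-sample t-test, normal approximation):
z_β = d · √(n/2) - z_α
z_β = 0.82 · √(56/2) - 1.960
z_β = 0.82 · 5.292 - 1.960
z_β = 2.379

Power = Φ(z_β) = Φ(2.379) ≈ 0.991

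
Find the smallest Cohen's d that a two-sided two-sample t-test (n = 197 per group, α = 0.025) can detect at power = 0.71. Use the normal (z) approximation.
d ≈ 0.28

Minimum detectable effect (two-sample t-test, normal approximation):
d = (z_{α/2} + z_β) / √(n/2)
d = (2.241 + 0.553) / √(197/2)
d = 2.795 / 9.925
d ≈ 0.28

By Cohen's convention (0.2 small / 0.5 medium / 0.8 large): small effect.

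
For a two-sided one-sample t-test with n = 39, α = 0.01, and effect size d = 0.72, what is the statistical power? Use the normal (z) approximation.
Power ≈ 0.97

Power calculation (one-sample t-test, normal approximation):
z_β = d · √n - z_{α/2}
z_β = 0.72 · √39 - 2.576
z_β = 0.72 · 6.245 - 2.576
z_β = 1.921

Power = Φ(z_β) = Φ(1.921) ≈ 0.973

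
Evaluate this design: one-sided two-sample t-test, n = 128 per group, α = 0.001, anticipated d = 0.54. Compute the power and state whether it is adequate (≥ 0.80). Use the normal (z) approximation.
Power ≈ 0.89; the study is adequately powered (power ≥ 0.80)

Power calculation (two-sample t-test, normal approximation):
z_β = d · √(n/2) - z_α
z_β = 0.54 · √(128/2) - 3.090
z_β = 0.54 · 8.000 - 3.090
z_β = 1.230

Power = Φ(z_β) = Φ(1.230) ≈ 0.891

Effect size d = 0.54 is medium by Cohen's convention (0.2/0.5/0.8).

Threshold: power ≥ 0.80 is conventionally adequate.
Power ≈ 0.89 → the study is adequately powered (power ≥ 0.80).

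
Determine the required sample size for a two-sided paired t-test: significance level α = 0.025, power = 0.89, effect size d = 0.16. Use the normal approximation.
n = 470 pairs

Sample size formula (paired t-test, normal approximation):
n = ((z_{α/2} + z_β) / d)²

z_{α/2} = 2.241 (for α = 0.025, two-sided)
z_β = 1.227 (for power = 0.89)
d = 0.16

n = ((2.241 + 1.227) / 0.16)²
n = (21.675)²
n ≈ 469.81
Round up to the next whole number: n = 470 pairs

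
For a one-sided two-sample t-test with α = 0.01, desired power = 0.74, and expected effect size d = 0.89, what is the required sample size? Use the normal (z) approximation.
n = 23 per group

Sample size formula (two-sample t-test, normal approximation):
n = 2 · ((z_α + z_β) / d)²

z_α = 2.326 (for α = 0.01, one-sided)
z_β = 0.643 (for power = 0.74)
d = 0.89

n = 2 · ((2.326 + 0.643) / 0.89)²
n = 2 · (3.336)²
n ≈ 22.26
Round up to the next whole number: n = 23 per group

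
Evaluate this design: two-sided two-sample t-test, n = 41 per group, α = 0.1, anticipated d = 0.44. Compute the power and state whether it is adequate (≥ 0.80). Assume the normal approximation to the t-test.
Power ≈ 0.64; the study is underpowered (power < 0.80)

Power calculation (two-sample t-test, normal approximation):
z_β = d · √(n/2) - z_{α/2}
z_β = 0.44 · √(41/2) - 1.645
z_β = 0.44 · 4.528 - 1.645
z_β = 0.347

Power = Φ(z_β) = Φ(0.347) ≈ 0.636

Effect size d = 0.44 is small by Cohen's convention (0.2/0.5/0.8).

Threshold: power ≥ 0.80 is conventionally adequate.
Power ≈ 0.64 → the study is underpowered (power < 0.80).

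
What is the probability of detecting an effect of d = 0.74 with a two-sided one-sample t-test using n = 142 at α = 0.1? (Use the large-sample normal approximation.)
Power ≈ 1.00

Power calculation (one-sample t-test, normal approximation):
z_β = d · √n - z_{α/2}
z_β = 0.74 · √142 - 1.645
z_β = 0.74 · 11.916 - 1.645
z_β = 7.173

Power = Φ(z_β) = Φ(7.173) ≈ 1.000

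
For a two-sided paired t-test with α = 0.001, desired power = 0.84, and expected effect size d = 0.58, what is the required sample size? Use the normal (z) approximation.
n = 55 pairs

Sample size formula (paired t-test, normal approximation):
n = ((z_{α/2} + z_β) / d)²

z_{α/2} = 3.291 (for α = 0.001, two-sided)
z_β = 0.994 (for power = 0.84)
d = 0.58

n = ((3.291 + 0.994) / 0.58)²
n = (7.388)²
n ≈ 54.58
Round up to the next whole number: n = 55 pairs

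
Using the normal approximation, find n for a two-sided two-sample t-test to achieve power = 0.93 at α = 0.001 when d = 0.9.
n = 57 per group

Sample size formula (two-sample t-test, normal approximation):
n = 2 · ((z_{α/2} + z_β) / d)²

z_{α/2} = 3.291 (for α = 0.001, two-sided)
z_β = 1.476 (for power = 0.93)
d = 0.9

n = 2 · ((3.291 + 1.476) / 0.9)²
n = 2 · (5.297)²
n ≈ 56.12
Round up to the next whole number: n = 57 per group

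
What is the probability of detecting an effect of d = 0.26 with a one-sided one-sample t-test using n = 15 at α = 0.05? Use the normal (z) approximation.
Power ≈ 0.26

Power calculation (one-sample t-test, normal approximation):
z_β = d · √n - z_α
z_β = 0.26 · √15 - 1.645
z_β = 0.26 · 3.873 - 1.645
z_β = -0.638

Power = Φ(z_β) = Φ(-0.638) ≈ 0.262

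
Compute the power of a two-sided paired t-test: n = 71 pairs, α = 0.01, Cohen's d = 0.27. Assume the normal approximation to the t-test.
Power ≈ 0.38

Power calculation (paired t-test, normal approximation):
z_β = d · √n - z_{α/2}
z_β = 0.27 · √71 - 2.576
z_β = 0.27 · 8.426 - 2.576
z_β = -0.301

Power = Φ(z_β) = Φ(-0.301) ≈ 0.382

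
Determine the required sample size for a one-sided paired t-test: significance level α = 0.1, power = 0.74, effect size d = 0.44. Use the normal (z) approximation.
n = 20 pairs

Sample size formula (paired t-test, normal approximation):
n = ((z_α + z_β) / d)²

z_α = 1.282 (for α = 0.1, one-sided)
z_β = 0.643 (for power = 0.74)
d = 0.44

n = ((1.282 + 0.643) / 0.44)²
n = (4.375)²
n ≈ 19.14
Round up to the next whole number: n = 20 pairs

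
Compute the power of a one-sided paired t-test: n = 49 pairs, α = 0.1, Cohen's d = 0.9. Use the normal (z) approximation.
Power ≈ 1.00

Power calculation (paired t-test, normal approximation):
z_β = d · √n - z_α
z_β = 0.9 · √49 - 1.282
z_β = 0.9 · 7.000 - 1.282
z_β = 5.018

Power = Φ(z_β) = Φ(5.018) ≈ 1.000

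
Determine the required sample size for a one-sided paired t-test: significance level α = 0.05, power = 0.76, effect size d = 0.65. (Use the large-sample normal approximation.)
n = 14 pairs

Sample size formula (paired t-test, normal approximation):
n = ((z_α + z_β) / d)²

z_α = 1.645 (for α = 0.05, one-sided)
z_β = 0.706 (for power = 0.76)
d = 0.65

n = ((1.645 + 0.706) / 0.65)²
n = (3.617)²
n ≈ 13.08
Round up to the next whole number: n = 14 pairs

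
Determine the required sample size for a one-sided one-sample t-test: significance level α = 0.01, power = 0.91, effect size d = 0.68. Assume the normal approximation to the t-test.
n = 30

Sample size formula (one-sample t-test, normal approximation):
n = ((z_α + z_β) / d)²

z_α = 2.326 (for α = 0.01, one-sided)
z_β = 1.341 (for power = 0.91)
d = 0.68

n = ((2.326 + 1.341) / 0.68)²
n = (5.393)²
n ≈ 29.08
Round up to the next whole number: n = 30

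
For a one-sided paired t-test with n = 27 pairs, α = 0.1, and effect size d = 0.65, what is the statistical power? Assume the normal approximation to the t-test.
Power ≈ 0.98

Power calculation (paired t-test, normal approximation):
z_β = d · √n - z_α
z_β = 0.65 · √27 - 1.282
z_β = 0.65 · 5.196 - 1.282
z_β = 2.096

Power = Φ(z_β) = Φ(2.096) ≈ 0.982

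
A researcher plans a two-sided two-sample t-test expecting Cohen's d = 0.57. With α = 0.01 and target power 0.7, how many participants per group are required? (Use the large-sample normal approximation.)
n = 60 per group

Sample size formula (two-sample t-test, normal approximation):
n = 2 · ((z_{α/2} + z_β) / d)²

z_{α/2} = 2.576 (for α = 0.01, two-sided)
z_β = 0.524 (for power = 0.7)
d = 0.57

n = 2 · ((2.576 + 0.524) / 0.57)²
n = 2 · (5.439)²
n ≈ 59.17
Round up to the next whole number: n = 60 per group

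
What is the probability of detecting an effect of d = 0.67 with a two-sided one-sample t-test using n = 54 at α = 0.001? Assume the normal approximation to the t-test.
Power ≈ 0.95

Power calculation (one-sample t-test, normal approximation):
z_β = d · √n - z_{α/2}
z_β = 0.67 · √54 - 3.291
z_β = 0.67 · 7.348 - 3.291
z_β = 1.633

Power = Φ(z_β) = Φ(1.633) ≈ 0.949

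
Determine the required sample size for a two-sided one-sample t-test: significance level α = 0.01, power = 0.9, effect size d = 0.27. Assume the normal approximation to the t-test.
n = 205

Sample size formula (one-sample t-test, normal approximation):
n = ((z_{α/2} + z_β) / d)²

z_{α/2} = 2.576 (for α = 0.01, two-sided)
z_β = 1.282 (for power = 0.9)
d = 0.27

n = ((2.576 + 1.282) / 0.27)²
n = (14.289)²
n ≈ 204.18
Round up to the next whole number: n = 205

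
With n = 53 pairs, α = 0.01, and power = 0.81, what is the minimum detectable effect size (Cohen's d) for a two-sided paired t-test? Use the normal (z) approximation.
d ≈ 0.47

Minimum detectable effect (paired t-test, normal approximation):
d = (z_{α/2} + z_β) / √n
d = (2.576 + 0.878) / √53
d = 3.454 / 7.280
d ≈ 0.47

By Cohen's convention (0.2 small / 0.5 medium / 0.8 large): small effect.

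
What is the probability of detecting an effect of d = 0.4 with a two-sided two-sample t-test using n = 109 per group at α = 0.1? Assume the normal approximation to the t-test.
Power ≈ 0.90

Power calculation (two-sample t-test, normal approximation):
z_β = d · √(n/2) - z_{α/2}
z_β = 0.4 · √(109/2) - 1.645
z_β = 0.4 · 7.382 - 1.645
z_β = 1.308

Power = Φ(z_β) = Φ(1.308) ≈ 0.905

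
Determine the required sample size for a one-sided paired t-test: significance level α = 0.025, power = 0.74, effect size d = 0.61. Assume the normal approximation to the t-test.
n = 19 pairs

Sample size formula (paired t-test, normal approximation):
n = ((z_α + z_β) / d)²

z_α = 1.960 (for α = 0.025, one-sided)
z_β = 0.643 (for power = 0.74)
d = 0.61

n = ((1.960 + 0.643) / 0.61)²
n = (4.267)²
n ≈ 18.21
Round up to the next whole number: n = 19 pairs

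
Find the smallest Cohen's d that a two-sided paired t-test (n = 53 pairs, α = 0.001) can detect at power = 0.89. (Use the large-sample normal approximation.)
d ≈ 0.62

Minimum detectable effect (paired t-test, normal approximation):
d = (z_{α/2} + z_β) / √n
d = (3.291 + 1.227) / √53
d = 4.517 / 7.280
d ≈ 0.62

By Cohen's convention (0.2 small / 0.5 medium / 0.8 large): medium effect.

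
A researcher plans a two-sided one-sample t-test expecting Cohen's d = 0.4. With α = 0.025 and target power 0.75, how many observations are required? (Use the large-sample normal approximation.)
n = 54

Sample size formula (one-sample t-test, normal approximation):
n = ((z_{α/2} + z_β) / d)²

z_{α/2} = 2.241 (for α = 0.025, two-sided)
z_β = 0.674 (for power = 0.75)
d = 0.4

n = ((2.241 + 0.674) / 0.4)²
n = (7.288)²
n ≈ 53.11
Round up to the next whole number: n = 54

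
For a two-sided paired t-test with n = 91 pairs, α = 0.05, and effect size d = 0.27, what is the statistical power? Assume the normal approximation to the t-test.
Power ≈ 0.73

Power calculation (paired t-test, normal approximation):
z_β = d · √n - z_{α/2}
z_β = 0.27 · √91 - 1.960
z_β = 0.27 · 9.539 - 1.960
z_β = 0.616

Power = Φ(z_β) = Φ(0.616) ≈ 0.731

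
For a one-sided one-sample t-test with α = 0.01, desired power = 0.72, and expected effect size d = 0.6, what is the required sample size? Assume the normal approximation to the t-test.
n = 24

Sample size formula (one-sample t-test, normal approximation):
n = ((z_α + z_β) / d)²

z_α = 2.326 (for α = 0.01, one-sided)
z_β = 0.583 (for power = 0.72)
d = 0.6

n = ((2.326 + 0.583) / 0.6)²
n = (4.848)²
n ≈ 23.50
Round up to the next whole number: n = 24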